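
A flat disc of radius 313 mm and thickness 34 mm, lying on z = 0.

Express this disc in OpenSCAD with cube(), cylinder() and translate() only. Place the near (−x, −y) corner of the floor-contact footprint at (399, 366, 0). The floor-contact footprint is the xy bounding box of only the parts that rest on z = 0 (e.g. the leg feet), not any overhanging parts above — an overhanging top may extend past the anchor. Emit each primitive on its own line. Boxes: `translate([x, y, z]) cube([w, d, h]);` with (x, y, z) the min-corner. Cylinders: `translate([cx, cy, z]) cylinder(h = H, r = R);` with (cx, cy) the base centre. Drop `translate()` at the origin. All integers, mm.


translate([712, 679, 0]) cylinder(h = 34, r = 313);


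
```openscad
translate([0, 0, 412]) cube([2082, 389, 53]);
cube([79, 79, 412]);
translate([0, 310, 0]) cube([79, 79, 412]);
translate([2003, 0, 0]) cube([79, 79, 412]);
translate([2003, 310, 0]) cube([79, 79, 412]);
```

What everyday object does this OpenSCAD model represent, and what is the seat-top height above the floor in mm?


A bench. The seat-top height is 465 mm.

A long slab on four corner posts — a bench. The slab sits at z = 412 with thickness 53, so the top is 412 + 53 = 465 mm.


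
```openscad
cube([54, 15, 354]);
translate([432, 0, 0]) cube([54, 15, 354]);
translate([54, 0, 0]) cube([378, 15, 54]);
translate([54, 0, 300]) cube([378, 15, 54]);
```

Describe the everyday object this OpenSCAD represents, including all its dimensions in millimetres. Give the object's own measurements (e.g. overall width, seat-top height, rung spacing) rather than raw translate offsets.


A rectangular picture frame lying in the x–z plane (depth along y). The opening is 378 mm wide (x) by 246 mm tall (z), surrounded by a border 54 mm wide on all four sides. The frame is 15 mm deep and is made of two full-height vertical stiles with two horizontal rails fitted between them.


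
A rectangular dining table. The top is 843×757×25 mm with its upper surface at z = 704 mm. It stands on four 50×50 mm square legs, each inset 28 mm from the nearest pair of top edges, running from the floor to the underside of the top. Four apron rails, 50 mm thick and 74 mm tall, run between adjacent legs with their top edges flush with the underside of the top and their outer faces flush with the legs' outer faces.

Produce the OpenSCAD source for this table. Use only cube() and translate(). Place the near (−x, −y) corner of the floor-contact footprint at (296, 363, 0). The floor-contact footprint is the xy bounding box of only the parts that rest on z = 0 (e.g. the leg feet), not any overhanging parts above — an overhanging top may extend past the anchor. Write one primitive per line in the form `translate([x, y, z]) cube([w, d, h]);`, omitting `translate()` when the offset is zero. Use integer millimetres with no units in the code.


translate([268, 335, 679]) cube([843, 757, 25]);
translate([296, 363, 0]) cube([50, 50, 679]);
translate([1033, 363, 0]) cube([50, 50, 679]);
translate([296, 1014, 0]) cube([50, 50, 679]);
translate([1033, 1014, 0]) cube([50, 50, 679]);
translate([346, 363, 605]) cube([687, 50, 74]);
translate([346, 1014, 605]) cube([687, 50, 74]);
translate([296, 413, 605]) cube([50, 601, 74]);
translate([1033, 413, 605]) cube([50, 601, 74]);


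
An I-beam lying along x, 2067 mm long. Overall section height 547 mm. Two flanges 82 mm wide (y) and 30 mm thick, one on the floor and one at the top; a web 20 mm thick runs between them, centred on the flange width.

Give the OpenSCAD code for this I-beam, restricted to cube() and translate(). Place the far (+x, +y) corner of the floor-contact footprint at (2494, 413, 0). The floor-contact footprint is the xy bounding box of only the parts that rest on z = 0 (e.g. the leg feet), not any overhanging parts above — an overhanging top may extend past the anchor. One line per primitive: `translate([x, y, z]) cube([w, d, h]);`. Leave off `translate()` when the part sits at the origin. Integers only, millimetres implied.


translate([427, 331, 0]) cube([2067, 82, 30]);
translate([427, 362, 30]) cube([2067, 20, 487]);
translate([427, 331, 517]) cube([2067, 82, 30]);


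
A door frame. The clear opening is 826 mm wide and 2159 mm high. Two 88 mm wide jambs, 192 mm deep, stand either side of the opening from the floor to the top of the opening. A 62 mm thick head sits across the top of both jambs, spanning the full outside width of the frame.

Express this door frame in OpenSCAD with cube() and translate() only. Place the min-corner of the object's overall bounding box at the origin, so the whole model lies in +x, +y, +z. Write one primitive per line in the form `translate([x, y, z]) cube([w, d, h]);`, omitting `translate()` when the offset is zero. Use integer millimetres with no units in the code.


cube([88, 192, 2159]);
translate([914, 0, 0]) cube([88, 192, 2159]);
translate([0, 0, 2159]) cube([1002, 192, 62]);


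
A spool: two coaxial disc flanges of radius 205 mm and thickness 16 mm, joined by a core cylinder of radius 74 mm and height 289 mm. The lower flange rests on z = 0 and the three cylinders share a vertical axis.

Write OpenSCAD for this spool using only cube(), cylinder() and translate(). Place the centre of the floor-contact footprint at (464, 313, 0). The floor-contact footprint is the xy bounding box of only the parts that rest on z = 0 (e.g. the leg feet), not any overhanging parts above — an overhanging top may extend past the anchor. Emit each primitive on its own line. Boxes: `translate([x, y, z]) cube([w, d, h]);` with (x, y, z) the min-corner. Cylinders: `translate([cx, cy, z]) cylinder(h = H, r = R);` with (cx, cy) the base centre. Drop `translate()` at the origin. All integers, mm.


translate([464, 313, 0]) cylinder(h = 16, r = 205);
translate([464, 313, 16]) cylinder(h = 289, r = 74);
translate([464, 313, 305]) cylinder(h = 16, r = 205);


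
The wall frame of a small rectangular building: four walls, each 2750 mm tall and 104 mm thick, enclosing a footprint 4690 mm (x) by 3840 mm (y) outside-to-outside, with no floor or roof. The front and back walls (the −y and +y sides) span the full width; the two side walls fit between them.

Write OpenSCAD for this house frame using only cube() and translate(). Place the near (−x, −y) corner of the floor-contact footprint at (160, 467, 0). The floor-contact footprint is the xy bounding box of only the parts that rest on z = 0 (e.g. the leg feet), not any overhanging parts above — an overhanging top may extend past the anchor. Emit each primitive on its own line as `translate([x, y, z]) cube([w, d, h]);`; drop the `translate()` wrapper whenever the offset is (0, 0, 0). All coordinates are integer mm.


translate([160, 467, 0]) cube([4690, 104, 2750]);
translate([160, 4203, 0]) cube([4690, 104, 2750]);
translate([160, 571, 0]) cube([104, 3632, 2750]);
translate([4746, 571, 0]) cube([104, 3632, 2750]);


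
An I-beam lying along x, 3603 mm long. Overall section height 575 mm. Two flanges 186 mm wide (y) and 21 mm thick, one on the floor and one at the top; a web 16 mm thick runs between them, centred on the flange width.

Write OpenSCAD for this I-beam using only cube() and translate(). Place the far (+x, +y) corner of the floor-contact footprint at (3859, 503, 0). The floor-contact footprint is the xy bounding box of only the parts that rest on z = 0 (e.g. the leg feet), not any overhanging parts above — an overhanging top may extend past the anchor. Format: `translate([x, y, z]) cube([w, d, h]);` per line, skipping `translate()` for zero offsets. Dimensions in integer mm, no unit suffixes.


translate([256, 317, 0]) cube([3603, 186, 21]);
translate([256, 402, 21]) cube([3603, 16, 533]);
translate([256, 317, 554]) cube([3603, 186, 21]);


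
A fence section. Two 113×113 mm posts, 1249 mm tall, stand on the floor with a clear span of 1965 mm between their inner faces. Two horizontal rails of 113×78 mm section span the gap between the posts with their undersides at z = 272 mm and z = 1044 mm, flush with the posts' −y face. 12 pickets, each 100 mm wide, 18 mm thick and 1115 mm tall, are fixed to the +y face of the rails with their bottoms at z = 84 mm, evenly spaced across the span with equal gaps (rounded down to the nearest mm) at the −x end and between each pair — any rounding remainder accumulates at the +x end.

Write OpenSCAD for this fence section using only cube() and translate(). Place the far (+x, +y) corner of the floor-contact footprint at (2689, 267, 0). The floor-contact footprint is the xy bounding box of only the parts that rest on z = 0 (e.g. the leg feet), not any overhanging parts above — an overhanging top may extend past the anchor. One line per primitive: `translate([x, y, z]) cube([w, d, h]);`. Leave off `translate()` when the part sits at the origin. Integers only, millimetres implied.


translate([498, 154, 0]) cube([113, 113, 1249]);
translate([2576, 154, 0]) cube([113, 113, 1249]);
translate([611, 154, 272]) cube([1965, 113, 78]);
translate([611, 154, 1044]) cube([1965, 113, 78]);
translate([669, 267, 84]) cube([100, 18, 1115]);
translate([827, 267, 84]) cube([100, 18, 1115]);
translate([985, 267, 84]) cube([100, 18, 1115]);
translate([1143, 267, 84]) cube([100, 18, 1115]);
translate([1301, 267, 84]) cube([100, 18, 1115]);
translate([1459, 267, 84]) cube([100, 18, 1115]);
translate([1617, 267, 84]) cube([100, 18, 1115]);
translate([1775, 267, 84]) cube([100, 18, 1115]);
translate([1933, 267, 84]) cube([100, 18, 1115]);
translate([2091, 267, 84]) cube([100, 18, 1115]);
translate([2249, 267, 84]) cube([100, 18, 1115]);
translate([2407, 267, 84]) cube([100, 18, 1115]);


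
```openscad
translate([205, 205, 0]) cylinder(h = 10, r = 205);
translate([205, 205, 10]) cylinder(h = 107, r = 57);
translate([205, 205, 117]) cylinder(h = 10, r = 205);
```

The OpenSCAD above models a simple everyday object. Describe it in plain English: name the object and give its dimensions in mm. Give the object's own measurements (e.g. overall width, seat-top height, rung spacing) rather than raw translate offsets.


A spool: two coaxial disc flanges of radius 205 mm and thickness 10 mm, joined by a core cylinder of radius 57 mm and height 107 mm. The lower flange rests on z = 0 and the three cylinders share a vertical axis.


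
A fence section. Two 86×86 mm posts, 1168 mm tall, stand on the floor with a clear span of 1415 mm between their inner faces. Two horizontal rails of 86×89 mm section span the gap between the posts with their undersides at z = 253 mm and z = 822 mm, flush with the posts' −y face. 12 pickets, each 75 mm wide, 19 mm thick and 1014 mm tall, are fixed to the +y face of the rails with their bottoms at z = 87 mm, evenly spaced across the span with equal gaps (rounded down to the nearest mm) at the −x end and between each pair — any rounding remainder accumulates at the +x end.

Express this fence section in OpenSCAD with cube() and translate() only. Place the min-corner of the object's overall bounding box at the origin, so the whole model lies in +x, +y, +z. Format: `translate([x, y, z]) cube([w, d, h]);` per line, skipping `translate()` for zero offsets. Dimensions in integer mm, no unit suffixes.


cube([86, 86, 1168]);
translate([1501, 0, 0]) cube([86, 86, 1168]);
translate([86, 0, 253]) cube([1415, 86, 89]);
translate([86, 0, 822]) cube([1415, 86, 89]);
translate([125, 86, 87]) cube([75, 19, 1014]);
translate([239, 86, 87]) cube([75, 19, 1014]);
translate([353, 86, 87]) cube([75, 19, 1014]);
translate([467, 86, 87]) cube([75, 19, 1014]);
translate([581, 86, 87]) cube([75, 19, 1014]);
translate([695, 86, 87]) cube([75, 19, 1014]);
translate([809, 86, 87]) cube([75, 19, 1014]);
translate([923, 86, 87]) cube([75, 19, 1014]);
translate([1037, 86, 87]) cube([75, 19, 1014]);
translate([1151, 86, 87]) cube([75, 19, 1014]);
translate([1265, 86, 87]) cube([75, 19, 1014]);
translate([1379, 86, 87]) cube([75, 19, 1014]);


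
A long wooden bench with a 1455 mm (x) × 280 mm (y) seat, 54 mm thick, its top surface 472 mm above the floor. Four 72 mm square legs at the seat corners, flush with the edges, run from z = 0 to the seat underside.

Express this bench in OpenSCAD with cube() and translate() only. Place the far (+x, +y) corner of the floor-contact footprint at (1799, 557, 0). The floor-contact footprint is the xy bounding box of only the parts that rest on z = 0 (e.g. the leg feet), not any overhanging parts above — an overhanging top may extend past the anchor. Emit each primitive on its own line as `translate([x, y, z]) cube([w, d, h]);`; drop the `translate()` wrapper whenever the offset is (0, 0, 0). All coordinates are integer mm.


translate([344, 277, 418]) cube([1455, 280, 54]);
translate([344, 277, 0]) cube([72, 72, 418]);
translate([344, 485, 0]) cube([72, 72, 418]);
translate([1727, 277, 0]) cube([72, 72, 418]);
translate([1727, 485, 0]) cube([72, 72, 418]);


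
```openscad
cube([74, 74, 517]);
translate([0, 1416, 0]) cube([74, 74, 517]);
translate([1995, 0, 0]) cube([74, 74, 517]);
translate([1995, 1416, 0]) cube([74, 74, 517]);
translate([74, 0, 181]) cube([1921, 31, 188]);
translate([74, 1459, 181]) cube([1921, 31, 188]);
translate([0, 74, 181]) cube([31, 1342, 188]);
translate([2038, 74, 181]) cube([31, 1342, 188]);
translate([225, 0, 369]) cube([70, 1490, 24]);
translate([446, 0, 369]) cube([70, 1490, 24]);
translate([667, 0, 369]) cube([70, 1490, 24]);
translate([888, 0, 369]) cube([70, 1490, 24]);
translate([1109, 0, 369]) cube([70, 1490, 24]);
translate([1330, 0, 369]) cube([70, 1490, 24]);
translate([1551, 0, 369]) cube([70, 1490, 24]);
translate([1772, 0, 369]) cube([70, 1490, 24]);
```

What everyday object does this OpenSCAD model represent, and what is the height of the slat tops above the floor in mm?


A bed frame. The slat-top height is 393 mm.

Four posts, four rails, and a row of slats — a bed frame. Slats sit on the rails at z = 181 + 188 = 369; with slat thickness 24, the top is 393 mm.


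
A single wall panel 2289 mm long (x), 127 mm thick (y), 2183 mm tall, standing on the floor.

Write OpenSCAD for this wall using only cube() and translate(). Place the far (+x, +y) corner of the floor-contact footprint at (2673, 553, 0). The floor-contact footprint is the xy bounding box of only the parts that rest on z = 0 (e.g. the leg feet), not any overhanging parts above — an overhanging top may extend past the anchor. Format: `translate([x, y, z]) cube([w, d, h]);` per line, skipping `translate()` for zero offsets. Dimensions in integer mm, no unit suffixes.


translate([384, 426, 0]) cube([2289, 127, 2183]);


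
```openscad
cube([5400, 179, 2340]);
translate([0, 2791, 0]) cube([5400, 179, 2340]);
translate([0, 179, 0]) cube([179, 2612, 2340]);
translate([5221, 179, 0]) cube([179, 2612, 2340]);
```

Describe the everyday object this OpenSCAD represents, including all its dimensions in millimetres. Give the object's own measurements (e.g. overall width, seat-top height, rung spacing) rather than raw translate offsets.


The wall frame of a small rectangular building: four walls, each 2340 mm tall and 179 mm thick, enclosing a footprint 5400 mm (x) by 2970 mm (y) outside-to-outside, with no floor or roof. The front and back walls (the −y and +y sides) span the full width; the two side walls fit between them.


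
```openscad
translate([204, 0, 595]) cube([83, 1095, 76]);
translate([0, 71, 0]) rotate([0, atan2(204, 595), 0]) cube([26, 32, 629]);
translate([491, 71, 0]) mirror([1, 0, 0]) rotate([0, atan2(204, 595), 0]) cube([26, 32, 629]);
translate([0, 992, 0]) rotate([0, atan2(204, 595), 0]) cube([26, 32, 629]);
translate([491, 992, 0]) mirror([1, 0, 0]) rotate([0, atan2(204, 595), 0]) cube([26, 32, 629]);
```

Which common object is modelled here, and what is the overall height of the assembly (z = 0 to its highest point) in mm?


A sawhorse. The overall height is 671 mm.

A beam across two mirrored pairs of raked legs — a sawhorse. The beam's underside is at z = 595 (matching the legs' vertical rise in atan2(204, 595)) and the beam is 76 mm tall, so its top is at 595 + 76 = 671 mm. The raked legs top out at the beam's underside, so that is the highest point.


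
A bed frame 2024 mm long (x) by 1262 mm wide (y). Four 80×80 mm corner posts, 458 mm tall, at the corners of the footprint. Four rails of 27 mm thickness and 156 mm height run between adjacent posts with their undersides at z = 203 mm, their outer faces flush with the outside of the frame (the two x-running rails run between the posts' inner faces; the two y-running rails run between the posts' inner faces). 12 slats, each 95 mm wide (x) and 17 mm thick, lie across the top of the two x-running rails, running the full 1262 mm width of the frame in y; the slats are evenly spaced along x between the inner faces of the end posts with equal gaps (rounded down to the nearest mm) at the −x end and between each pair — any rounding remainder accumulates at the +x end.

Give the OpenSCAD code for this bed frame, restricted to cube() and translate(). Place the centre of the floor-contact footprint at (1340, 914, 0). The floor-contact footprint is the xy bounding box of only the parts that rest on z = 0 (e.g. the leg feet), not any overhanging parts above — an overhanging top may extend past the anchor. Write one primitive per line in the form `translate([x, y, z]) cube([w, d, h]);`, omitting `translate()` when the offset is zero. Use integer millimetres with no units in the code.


translate([328, 283, 0]) cube([80, 80, 458]);
translate([328, 1465, 0]) cube([80, 80, 458]);
translate([2272, 283, 0]) cube([80, 80, 458]);
translate([2272, 1465, 0]) cube([80, 80, 458]);
translate([408, 283, 203]) cube([1864, 27, 156]);
translate([408, 1518, 203]) cube([1864, 27, 156]);
translate([328, 363, 203]) cube([27, 1102, 156]);
translate([2325, 363, 203]) cube([27, 1102, 156]);
translate([463, 283, 359]) cube([95, 1262, 17]);
translate([613, 283, 359]) cube([95, 1262, 17]);
translate([763, 283, 359]) cube([95, 1262, 17]);
translate([913, 283, 359]) cube([95, 1262, 17]);
translate([1063, 283, 359]) cube([95, 1262, 17]);
translate([1213, 283, 359]) cube([95, 1262, 17]);
translate([1363, 283, 359]) cube([95, 1262, 17]);
translate([1513, 283, 359]) cube([95, 1262, 17]);
translate([1663, 283, 359]) cube([95, 1262, 17]);
translate([1813, 283, 359]) cube([95, 1262, 17]);
translate([1963, 283, 359]) cube([95, 1262, 17]);
translate([2113, 283, 359]) cube([95, 1262, 17]);


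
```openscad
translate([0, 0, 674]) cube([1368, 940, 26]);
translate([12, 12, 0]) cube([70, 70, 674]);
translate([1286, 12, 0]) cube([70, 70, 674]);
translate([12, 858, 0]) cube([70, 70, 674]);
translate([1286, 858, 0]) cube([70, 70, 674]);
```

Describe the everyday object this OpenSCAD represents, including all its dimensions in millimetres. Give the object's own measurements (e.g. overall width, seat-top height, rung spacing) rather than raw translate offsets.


A rectangular dining table. The top is 1368×940×26 mm with its upper surface at z = 700 mm. It stands on four 70×70 mm square legs, each inset 12 mm from the nearest pair of top edges, running from the floor to the underside of the top.


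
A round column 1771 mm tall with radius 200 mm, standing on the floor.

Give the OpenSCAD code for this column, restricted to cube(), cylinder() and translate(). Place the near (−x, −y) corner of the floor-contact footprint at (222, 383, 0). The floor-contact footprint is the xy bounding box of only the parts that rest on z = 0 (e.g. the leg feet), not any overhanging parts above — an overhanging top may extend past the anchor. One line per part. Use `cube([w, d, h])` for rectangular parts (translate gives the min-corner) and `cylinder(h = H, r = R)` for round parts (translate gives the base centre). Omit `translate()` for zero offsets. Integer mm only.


translate([422, 583, 0]) cylinder(h = 1771, r = 200);


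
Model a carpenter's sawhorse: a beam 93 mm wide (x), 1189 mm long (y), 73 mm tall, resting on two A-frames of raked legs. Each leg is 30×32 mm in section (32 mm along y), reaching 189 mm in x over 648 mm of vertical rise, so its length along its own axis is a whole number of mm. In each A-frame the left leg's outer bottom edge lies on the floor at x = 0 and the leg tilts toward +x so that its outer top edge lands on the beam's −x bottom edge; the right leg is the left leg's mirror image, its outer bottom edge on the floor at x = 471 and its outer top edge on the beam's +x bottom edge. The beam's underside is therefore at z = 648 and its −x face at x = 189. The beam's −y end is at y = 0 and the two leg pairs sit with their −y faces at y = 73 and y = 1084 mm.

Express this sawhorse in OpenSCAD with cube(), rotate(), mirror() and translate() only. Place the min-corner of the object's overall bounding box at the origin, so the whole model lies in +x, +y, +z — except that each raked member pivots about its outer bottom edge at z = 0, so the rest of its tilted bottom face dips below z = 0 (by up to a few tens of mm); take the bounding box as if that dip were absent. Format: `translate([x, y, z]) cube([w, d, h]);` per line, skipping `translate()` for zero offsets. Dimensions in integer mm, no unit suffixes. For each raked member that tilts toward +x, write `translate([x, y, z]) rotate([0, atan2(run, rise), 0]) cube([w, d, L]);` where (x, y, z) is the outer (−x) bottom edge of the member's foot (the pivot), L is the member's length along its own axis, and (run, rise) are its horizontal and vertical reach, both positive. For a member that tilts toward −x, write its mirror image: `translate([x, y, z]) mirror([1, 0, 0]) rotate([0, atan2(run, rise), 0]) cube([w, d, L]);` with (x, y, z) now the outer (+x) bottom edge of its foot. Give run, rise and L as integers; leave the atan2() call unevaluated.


// leg length = √(189² + 648²) = 675
// right-leg outer foot x = 2·189 + 93 = 471
// beam min-corner = (189, 0, 648)
translate([189, 0, 648]) cube([93, 1189, 73]);
translate([0, 73, 0]) rotate([0, atan2(189, 648), 0]) cube([30, 32, 675]);
translate([471, 73, 0]) mirror([1, 0, 0]) rotate([0, atan2(189, 648), 0]) cube([30, 32, 675]);
translate([0, 1084, 0]) rotate([0, atan2(189, 648), 0]) cube([30, 32, 675]);
translate([471, 1084, 0]) mirror([1, 0, 0]) rotate([0, atan2(189, 648), 0]) cube([30, 32, 675]);


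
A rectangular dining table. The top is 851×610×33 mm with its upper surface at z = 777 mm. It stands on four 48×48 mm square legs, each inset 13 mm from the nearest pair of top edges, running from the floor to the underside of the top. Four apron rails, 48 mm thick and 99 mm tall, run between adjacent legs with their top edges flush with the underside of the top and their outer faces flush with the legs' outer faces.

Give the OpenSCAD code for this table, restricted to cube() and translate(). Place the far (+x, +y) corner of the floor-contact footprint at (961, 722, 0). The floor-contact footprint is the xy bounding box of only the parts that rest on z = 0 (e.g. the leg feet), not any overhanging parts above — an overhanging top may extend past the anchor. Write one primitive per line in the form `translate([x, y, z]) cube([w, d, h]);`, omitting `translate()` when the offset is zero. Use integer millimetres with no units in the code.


translate([123, 125, 744]) cube([851, 610, 33]);
translate([136, 138, 0]) cube([48, 48, 744]);
translate([913, 138, 0]) cube([48, 48, 744]);
translate([136, 674, 0]) cube([48, 48, 744]);
translate([913, 674, 0]) cube([48, 48, 744]);
translate([184, 138, 645]) cube([729, 48, 99]);
translate([184, 674, 645]) cube([729, 48, 99]);
translate([136, 186, 645]) cube([48, 488, 99]);
translate([913, 186, 645]) cube([48, 488, 99]);


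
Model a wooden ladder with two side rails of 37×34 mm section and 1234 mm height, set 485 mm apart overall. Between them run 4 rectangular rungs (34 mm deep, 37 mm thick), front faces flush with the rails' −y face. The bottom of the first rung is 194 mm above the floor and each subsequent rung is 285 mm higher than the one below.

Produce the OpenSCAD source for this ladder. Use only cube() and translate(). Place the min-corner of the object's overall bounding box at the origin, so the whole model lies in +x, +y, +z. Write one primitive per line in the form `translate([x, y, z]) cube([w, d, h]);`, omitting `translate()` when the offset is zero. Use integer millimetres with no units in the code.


// rung span = 485 - 2*37 = 411
// rung[k] z = 194 + k*285
cube([37, 34, 1234]);
translate([448, 0, 0]) cube([37, 34, 1234]);
translate([37, 0, 194]) cube([411, 34, 37]);
translate([37, 0, 479]) cube([411, 34, 37]);
translate([37, 0, 764]) cube([411, 34, 37]);
translate([37, 0, 1049]) cube([411, 34, 37]);


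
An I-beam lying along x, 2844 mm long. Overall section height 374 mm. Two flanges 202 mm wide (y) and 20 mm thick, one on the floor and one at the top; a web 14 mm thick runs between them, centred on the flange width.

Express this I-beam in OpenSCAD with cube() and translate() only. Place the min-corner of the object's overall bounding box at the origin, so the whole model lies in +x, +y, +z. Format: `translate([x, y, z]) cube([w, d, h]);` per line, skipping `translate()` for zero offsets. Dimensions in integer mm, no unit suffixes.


cube([2844, 202, 20]);
translate([0, 94, 20]) cube([2844, 14, 334]);
translate([0, 0, 354]) cube([2844, 202, 20]);


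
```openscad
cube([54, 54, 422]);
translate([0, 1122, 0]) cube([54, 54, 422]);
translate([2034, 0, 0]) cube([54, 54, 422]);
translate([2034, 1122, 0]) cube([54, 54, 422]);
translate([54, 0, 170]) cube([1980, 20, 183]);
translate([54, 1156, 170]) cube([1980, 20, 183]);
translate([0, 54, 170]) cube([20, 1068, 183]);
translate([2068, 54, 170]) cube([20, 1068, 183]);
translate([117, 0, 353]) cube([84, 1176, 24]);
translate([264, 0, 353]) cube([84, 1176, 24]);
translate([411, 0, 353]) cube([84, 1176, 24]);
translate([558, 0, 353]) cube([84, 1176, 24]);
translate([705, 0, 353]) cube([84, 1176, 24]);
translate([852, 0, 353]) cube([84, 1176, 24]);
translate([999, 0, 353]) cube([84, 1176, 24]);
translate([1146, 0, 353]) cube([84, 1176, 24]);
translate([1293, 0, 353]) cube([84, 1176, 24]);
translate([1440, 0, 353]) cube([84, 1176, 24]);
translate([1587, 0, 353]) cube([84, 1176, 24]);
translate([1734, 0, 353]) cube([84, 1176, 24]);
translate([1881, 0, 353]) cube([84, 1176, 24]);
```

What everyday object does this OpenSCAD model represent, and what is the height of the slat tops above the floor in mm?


A bed frame. The slat-top height is 377 mm.

Four posts, four rails, and a row of slats — a bed frame. Slats sit on the rails at z = 170 + 183 = 353; with slat thickness 24, the top is 377 mm.


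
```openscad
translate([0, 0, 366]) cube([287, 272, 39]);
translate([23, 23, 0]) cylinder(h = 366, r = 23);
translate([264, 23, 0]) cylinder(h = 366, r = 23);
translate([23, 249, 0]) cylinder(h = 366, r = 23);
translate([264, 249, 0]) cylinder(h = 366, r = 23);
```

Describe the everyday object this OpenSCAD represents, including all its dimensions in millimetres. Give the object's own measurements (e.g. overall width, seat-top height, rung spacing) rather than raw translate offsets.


A simple wooden stool: a rectangular seat 287 mm (x) by 272 mm (y), 39 mm thick, top face at z = 405 mm, on four round legs, each 46 mm in diameter. The legs rest on z = 0, each leg's axis is inset half a diameter from the nearest pair of seat edges (so the leg's bounding box is flush with the corner).


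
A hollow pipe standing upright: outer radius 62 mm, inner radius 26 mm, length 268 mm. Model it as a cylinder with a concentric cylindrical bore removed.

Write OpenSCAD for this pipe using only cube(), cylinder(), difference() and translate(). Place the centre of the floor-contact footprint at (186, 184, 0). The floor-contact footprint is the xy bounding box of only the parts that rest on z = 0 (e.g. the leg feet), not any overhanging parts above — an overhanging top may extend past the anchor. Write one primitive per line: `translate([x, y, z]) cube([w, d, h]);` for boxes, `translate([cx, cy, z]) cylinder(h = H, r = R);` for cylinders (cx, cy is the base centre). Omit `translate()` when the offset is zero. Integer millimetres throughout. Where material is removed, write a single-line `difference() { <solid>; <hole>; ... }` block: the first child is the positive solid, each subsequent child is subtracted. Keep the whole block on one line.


difference() { translate([186, 184, 0]) cylinder(h = 268, r = 62); translate([186, 184, 0]) cylinder(h = 268, r = 26); }


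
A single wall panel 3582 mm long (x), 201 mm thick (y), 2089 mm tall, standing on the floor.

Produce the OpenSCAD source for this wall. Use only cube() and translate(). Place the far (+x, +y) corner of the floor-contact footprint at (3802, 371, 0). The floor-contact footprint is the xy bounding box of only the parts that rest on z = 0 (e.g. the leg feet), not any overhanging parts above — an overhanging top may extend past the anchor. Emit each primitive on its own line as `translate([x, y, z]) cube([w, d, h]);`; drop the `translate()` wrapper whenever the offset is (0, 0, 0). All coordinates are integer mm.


translate([220, 170, 0]) cube([3582, 201, 2089]);


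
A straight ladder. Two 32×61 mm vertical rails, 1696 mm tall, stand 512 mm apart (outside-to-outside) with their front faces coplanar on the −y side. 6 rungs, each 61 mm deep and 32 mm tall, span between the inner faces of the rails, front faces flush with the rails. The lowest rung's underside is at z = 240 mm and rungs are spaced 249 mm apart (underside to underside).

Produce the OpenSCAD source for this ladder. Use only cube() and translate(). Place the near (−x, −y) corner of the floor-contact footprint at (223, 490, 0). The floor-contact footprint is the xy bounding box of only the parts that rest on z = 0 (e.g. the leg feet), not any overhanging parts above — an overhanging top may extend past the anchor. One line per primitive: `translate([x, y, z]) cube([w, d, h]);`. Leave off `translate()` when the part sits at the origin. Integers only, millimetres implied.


translate([223, 490, 0]) cube([32, 61, 1696]);
translate([703, 490, 0]) cube([32, 61, 1696]);
translate([255, 490, 240]) cube([448, 61, 32]);
translate([255, 490, 489]) cube([448, 61, 32]);
translate([255, 490, 738]) cube([448, 61, 32]);
translate([255, 490, 987]) cube([448, 61, 32]);
translate([255, 490, 1236]) cube([448, 61, 32]);
translate([255, 490, 1485]) cube([448, 61, 32]);


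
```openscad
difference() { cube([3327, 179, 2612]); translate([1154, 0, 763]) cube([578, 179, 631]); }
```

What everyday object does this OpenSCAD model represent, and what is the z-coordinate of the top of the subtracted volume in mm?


A wall with a window opening. The window head height is 1394 mm.

A wall with a rectangular opening subtracted — a window. Sill at z = 763, opening 631 mm tall, so the head is at 763 + 631 = 1394 mm.


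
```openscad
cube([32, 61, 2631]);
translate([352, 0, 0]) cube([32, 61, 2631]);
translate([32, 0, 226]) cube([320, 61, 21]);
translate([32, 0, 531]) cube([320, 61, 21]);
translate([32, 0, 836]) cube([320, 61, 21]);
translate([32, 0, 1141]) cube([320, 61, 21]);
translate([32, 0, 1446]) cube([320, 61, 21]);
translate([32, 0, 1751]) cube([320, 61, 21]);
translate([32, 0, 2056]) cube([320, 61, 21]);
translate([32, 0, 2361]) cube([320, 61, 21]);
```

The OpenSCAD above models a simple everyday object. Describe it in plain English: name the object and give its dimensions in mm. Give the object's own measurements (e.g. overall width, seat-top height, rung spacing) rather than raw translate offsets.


A straight ladder. Two 32×61 mm vertical rails, 2631 mm tall, stand 384 mm apart (outside-to-outside) with their front faces coplanar on the −y side. 8 rungs, each 61 mm deep and 21 mm tall, span between the inner faces of the rails, front faces flush with the rails. The lowest rung's underside is at z = 226 mm and rungs are spaced 305 mm apart (underside to underside).


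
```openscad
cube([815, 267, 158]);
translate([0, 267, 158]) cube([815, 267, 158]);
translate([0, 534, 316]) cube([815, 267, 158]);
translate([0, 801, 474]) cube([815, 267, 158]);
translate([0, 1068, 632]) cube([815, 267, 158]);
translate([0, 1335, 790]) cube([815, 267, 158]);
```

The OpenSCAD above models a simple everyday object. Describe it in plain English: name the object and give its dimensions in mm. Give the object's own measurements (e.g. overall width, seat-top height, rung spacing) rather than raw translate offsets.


A straight staircase of 6 solid steps. Each step is 815 mm wide (x), 267 mm deep (y, the going) and 158 mm tall (the rise). The first step rests on the floor; each subsequent step sits one going further in +y and one rise higher in +z, directly behind and above the previous step with no overlap.


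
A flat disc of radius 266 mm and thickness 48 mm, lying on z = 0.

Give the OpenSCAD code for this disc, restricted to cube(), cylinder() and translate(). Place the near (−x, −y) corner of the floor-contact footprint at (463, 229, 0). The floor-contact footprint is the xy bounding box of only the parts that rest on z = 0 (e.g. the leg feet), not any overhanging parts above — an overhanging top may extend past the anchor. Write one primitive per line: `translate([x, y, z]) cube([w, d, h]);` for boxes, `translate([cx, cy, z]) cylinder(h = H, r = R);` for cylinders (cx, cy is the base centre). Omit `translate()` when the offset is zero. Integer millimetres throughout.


translate([729, 495, 0]) cylinder(h = 48, r = 266);


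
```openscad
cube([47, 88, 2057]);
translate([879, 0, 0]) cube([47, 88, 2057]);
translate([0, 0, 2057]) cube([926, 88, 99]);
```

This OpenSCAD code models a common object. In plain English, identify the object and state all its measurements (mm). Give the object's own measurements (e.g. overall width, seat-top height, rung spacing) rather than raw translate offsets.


A door frame. The clear opening is 832 mm wide and 2057 mm high. Two 47 mm wide jambs, 88 mm deep, stand either side of the opening from the floor to the top of the opening. A 99 mm thick head sits across the top of both jambs, spanning the full outside width of the frame.


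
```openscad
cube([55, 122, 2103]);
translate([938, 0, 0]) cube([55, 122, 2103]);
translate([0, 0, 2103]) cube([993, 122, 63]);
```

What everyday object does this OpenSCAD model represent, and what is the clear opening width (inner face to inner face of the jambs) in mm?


A door frame. The clear opening width is 883 mm.

Two 2103 mm tall posts with a header on top — a door frame. The left jamb is 55 mm wide at x = 0; the right jamb starts at x = 938. The clear opening is 938 − 55 = 883 mm.


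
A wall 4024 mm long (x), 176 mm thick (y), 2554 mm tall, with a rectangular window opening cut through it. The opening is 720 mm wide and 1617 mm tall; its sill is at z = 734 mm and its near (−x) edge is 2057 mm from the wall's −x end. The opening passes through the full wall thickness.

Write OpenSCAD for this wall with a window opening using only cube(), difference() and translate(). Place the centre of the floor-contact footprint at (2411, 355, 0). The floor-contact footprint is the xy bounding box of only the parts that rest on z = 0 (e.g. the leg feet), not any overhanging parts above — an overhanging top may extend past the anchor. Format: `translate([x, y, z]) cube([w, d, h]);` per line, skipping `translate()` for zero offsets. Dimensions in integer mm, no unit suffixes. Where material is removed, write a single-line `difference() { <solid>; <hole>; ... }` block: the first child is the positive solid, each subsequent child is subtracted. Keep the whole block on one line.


difference() { translate([399, 267, 0]) cube([4024, 176, 2554]); translate([2456, 267, 734]) cube([720, 176, 1617]); }


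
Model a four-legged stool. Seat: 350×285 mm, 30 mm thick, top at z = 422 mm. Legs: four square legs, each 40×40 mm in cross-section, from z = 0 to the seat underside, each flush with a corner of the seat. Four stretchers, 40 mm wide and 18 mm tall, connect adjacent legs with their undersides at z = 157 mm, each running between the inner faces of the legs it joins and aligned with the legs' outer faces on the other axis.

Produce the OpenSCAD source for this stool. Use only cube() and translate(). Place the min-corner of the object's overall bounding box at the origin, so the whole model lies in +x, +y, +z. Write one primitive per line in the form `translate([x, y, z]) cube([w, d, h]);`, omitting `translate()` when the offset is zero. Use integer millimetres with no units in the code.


// leg_h = 422 - 30 = 392
// stretcher span = 350 - 2*40 = 270
translate([0, 0, 392]) cube([350, 285, 30]);
cube([40, 40, 392]);
translate([310, 0, 0]) cube([40, 40, 392]);
translate([0, 245, 0]) cube([40, 40, 392]);
translate([310, 245, 0]) cube([40, 40, 392]);
translate([40, 0, 157]) cube([270, 40, 18]);
translate([40, 245, 157]) cube([270, 40, 18]);
translate([0, 40, 157]) cube([40, 205, 18]);
translate([310, 40, 157]) cube([40, 205, 18]);


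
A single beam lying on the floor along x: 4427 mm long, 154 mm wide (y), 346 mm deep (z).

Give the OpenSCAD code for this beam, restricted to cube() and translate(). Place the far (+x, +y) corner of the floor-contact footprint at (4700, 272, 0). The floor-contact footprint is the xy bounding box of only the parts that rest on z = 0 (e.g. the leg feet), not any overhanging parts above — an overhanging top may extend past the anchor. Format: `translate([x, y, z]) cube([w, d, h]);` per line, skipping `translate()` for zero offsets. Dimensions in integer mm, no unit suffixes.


translate([273, 118, 0]) cube([4427, 154, 346]);


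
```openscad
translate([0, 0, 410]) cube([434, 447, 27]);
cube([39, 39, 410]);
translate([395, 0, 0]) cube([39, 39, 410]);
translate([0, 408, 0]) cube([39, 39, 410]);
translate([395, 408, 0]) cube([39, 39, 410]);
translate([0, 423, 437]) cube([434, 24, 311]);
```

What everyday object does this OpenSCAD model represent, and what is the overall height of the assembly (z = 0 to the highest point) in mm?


A chair. The overall height is 748 mm.

A slab on four corner posts with a tall panel at the back — a chair. The seat slab sits at z = 410 with thickness 27, and the 311 mm backrest starts at the seat top, so the overall height is 410 + 27 + 311 = 748 mm.


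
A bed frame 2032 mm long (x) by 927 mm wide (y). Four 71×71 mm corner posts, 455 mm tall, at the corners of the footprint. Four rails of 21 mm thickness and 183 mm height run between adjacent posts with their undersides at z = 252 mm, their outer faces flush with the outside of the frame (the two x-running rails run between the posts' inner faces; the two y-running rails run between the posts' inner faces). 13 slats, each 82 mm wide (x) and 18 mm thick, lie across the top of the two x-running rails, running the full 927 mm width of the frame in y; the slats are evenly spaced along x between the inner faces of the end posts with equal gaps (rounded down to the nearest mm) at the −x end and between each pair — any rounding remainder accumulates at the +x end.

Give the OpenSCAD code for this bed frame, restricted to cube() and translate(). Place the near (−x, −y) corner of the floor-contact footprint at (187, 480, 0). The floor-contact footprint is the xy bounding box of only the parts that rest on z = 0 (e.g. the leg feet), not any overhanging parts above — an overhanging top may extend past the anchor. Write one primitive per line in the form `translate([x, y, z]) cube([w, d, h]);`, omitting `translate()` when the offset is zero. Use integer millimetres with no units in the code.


translate([187, 480, 0]) cube([71, 71, 455]);
translate([187, 1336, 0]) cube([71, 71, 455]);
translate([2148, 480, 0]) cube([71, 71, 455]);
translate([2148, 1336, 0]) cube([71, 71, 455]);
translate([258, 480, 252]) cube([1890, 21, 183]);
translate([258, 1386, 252]) cube([1890, 21, 183]);
translate([187, 551, 252]) cube([21, 785, 183]);
translate([2198, 551, 252]) cube([21, 785, 183]);
translate([316, 480, 435]) cube([82, 927, 18]);
translate([456, 480, 435]) cube([82, 927, 18]);
translate([596, 480, 435]) cube([82, 927, 18]);
translate([736, 480, 435]) cube([82, 927, 18]);
translate([876, 480, 435]) cube([82, 927, 18]);
translate([1016, 480, 435]) cube([82, 927, 18]);
translate([1156, 480, 435]) cube([82, 927, 18]);
translate([1296, 480, 435]) cube([82, 927, 18]);
translate([1436, 480, 435]) cube([82, 927, 18]);
translate([1576, 480, 435]) cube([82, 927, 18]);
translate([1716, 480, 435]) cube([82, 927, 18]);
translate([1856, 480, 435]) cube([82, 927, 18]);
translate([1996, 480, 435]) cube([82, 927, 18]);
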